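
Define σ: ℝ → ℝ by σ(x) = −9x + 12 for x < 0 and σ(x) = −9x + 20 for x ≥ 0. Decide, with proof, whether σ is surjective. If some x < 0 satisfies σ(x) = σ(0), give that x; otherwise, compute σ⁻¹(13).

Both pieces are strictly decreasing (slopes −9 and −9), so each is injective on its own interval.
The left piece maps (−∞, 0) onto (12, ∞); the right piece maps [0, ∞) onto (−∞, 20].
The union (12, ∞) ∪ (−∞, 20] covers ℝ, so σ is surjective.
For the follow-up: the images overlap, so an x < 0 with σ(x) = σ(0) exists. σ(0) = 20; solving −9x + 12 = 20 for x < 0 gives x = (20 − 12)/(−9) = −8/9.

-8/9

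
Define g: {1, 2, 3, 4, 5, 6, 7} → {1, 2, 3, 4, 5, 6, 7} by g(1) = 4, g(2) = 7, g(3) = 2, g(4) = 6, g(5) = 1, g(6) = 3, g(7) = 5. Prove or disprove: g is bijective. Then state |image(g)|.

7

The values 4, 7, 2, 6, 1, 3, 5 are a permutation of {1, 2, 3, 4, 5, 6, 7}: each element appears exactly once.
So g is injective and surjective, hence bijective.
The image of g is {1, 2, 3, 4, 5, 6, 7}, which has 7 elements.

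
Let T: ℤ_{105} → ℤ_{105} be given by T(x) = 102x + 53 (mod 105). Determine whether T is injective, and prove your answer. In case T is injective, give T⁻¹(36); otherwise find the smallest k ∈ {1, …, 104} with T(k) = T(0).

We have gcd(102, 105) = 3 > 1. Taking a = 0 and b = 35: T(0) = 53 and T(35) = 102·35 + 53 = 3623 ≡ 53 (mod 105).
So T(0) = T(35) while 0 ≠ 35, therefore T is not injective.
Since T is not injective, we find the least positive k with T(k) = T(0): this means 102k ≡ 0 (mod 105), i.e. 105 ∣ 102k. Since gcd(102, 105) = 3, dividing through by 3 this holds exactly when 35 ∣ 34k, and as gcd(34, 35) = 1, exactly when 35 ∣ k.
The smallest positive such k is 35.

35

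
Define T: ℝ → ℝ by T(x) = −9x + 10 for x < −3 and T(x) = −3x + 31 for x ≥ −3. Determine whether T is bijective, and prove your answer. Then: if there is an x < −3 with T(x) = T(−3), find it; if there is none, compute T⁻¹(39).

-10/3

Both pieces are strictly decreasing (slopes −9 and −3), so each is injective on its own interval.
The left piece maps (−∞, −3) onto (37, ∞); the right piece maps [−3, ∞) onto (−∞, 40].
These images overlap. In particular T(−3) = 40 (right piece), and solving −9x + 10 = 40 on the left piece gives x = −10/3 < −3.
So T(−10/3) = T(−3) with −10/3 ≠ −3, and T is not injective, hence not bijective. This x = −10/3 is the requested value below −3.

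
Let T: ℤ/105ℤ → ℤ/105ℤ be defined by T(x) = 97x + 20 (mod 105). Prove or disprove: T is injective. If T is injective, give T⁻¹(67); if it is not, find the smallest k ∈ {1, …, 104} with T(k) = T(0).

86

Recall that T is injective when T(a) = T(b) forces a = b.
If T(a) = T(b), then 97a ≡ 97b (mod 105). Because gcd(97, 105) = 1, we may cancel 97 to get a ≡ b (mod 105).
Therefore T is injective.
We now compute 97⁻¹ mod 105 explicitly. Euclid's algorithm: 105 = 1·97 + 8, 97 = 12·8 + 1; back-substituting gives 1 = 13·97 − 12·105, so 97⁻¹ ≡ 13 (mod 105).
Since T is injective, we find T⁻¹(67): we need 97x ≡ 67 − 20 ≡ 47 (mod 105). Using 97⁻¹ = 13: x ≡ 13·47 = 611 = 5·105 + 86, so x = 86.
Check: T(86) = 97·86 + 20 = 8362 = 79·105 + 67 ≡ 67 (mod 105).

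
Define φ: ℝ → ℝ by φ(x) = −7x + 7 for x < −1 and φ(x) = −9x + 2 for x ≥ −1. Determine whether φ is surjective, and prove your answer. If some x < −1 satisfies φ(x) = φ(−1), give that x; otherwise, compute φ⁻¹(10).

-8/9

Both pieces are strictly decreasing (slopes −7 and −9), so each is injective on its own interval.
The left piece maps (−∞, −1) onto (14, ∞); the right piece maps [−1, ∞) onto (−∞, 11].
The union (14, ∞) ∪ (−∞, 11] omits the interval between 14 and 11; in particular 14 has no preimage. So φ is not surjective.
Because the two images are disjoint, no x < −1 has φ(x) = φ(−1), so we compute φ⁻¹(10): 10 lies in (−∞, 11], so solve −9x + 2 = 10: x = (10 − 2)/(−9) = −8/9.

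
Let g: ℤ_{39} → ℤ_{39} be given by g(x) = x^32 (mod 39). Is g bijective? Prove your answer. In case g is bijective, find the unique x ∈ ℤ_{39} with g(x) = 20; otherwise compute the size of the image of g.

g(1) = 1^32 = 1.
g(5): Repeated squaring mod 39: 5^1 ≡ 5, 5^2 ≡ 5² = 25, 5^4 ≡ 25² = 625 ≡ 1, 5^8 ≡ 1² = 1, 5^16 ≡ 1² = 1, 5^32 ≡ 1² = 1. So 5^32 ≡ 1 (mod 39).
So g(1) = g(5) = 1 while 1 ≠ 5, therefore g is not injective, hence not bijective.
Since g is not bijective, we determine |image(g)|. Computing x^32 mod 39 for each x (by repeated squaring, reducing mod 39 at every step), the values g(0), g(1), …, g(38) are: 0, 1, 22, 9, 16, 1, 3, 16, 1, 3, 22, 22, 27, 13, 1, 9, 22, 16, 27, 16, 16, 27, 16, 22, 9, 1, 13, 27, 22, 22, 3, 1, 16, 3, 1, 16, 9, 22, 1.
The distinct values are {0, 1, 3, 9, 13, 16, 22, 27}; there are 8 of them.

8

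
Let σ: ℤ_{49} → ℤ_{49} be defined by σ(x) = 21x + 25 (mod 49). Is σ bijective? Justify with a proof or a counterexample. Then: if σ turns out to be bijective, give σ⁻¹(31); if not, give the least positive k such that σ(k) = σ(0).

7

We have gcd(21, 49) = 7 > 1. Taking u = 0 and v = 7: σ(0) = 25 and σ(7) = 21·7 + 25 = 172 ≡ 25 (mod 49).
So σ(0) = σ(7) while 0 ≠ 7, hence σ is not injective, hence not bijective.
Since σ is not bijective, we find the least positive k with σ(k) = σ(0): this means 21k ≡ 0 (mod 49), i.e. 49 ∣ 21k. Since gcd(21, 49) = 7, dividing through by 7 this holds exactly when 7 ∣ 3k, and as gcd(3, 7) = 1, exactly when 7 ∣ k.
The smallest positive such k is 7.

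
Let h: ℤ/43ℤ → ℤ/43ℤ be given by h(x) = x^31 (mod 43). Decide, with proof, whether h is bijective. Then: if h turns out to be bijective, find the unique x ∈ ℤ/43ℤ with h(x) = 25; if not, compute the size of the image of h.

15

Since 43 is prime, the nonzero elements of ℤ/43ℤ form a cyclic group of order 42.
As gcd(31, 42) = 1, raising to the 31st power is a bijection on this group: if u^31 ≡ v^31 then (uv^{−1})^31 = 1, and the only element of order dividing gcd(31, 42) = 1 is 1, so u = v.
With h(0) = 0 this makes h injective on all of ℤ/43ℤ, hence bijective (finite equal-size domain and codomain). In particular h is bijective.
Since h is bijective, we find the preimage of 25. The inverse of x ↦ x^31 on (ℤ/43ℤ)^× is x ↦ x^19, because 31·19 = 589 = 14·42 + 1 ≡ 1 (mod 42) and x^{42} = 1 for x ≠ 0 (Fermat). So h⁻¹(25) = 25^19 mod 43.
Repeated squaring mod 43: 25^1 ≡ 25, 25^2 ≡ 25² = 625 ≡ 23, 25^4 ≡ 23² = 529 ≡ 13, 25^8 ≡ 13² = 169 ≡ 40, 25^16 ≡ 40² = 1600 ≡ 9. Since 19 = 16 + 2 + 1, 25^19 ≡ 9·23·25: 9·23 = 207 ≡ 35, then 35·25 = 875 ≡ 15. So 25^19 ≡ 15 (mod 43).
Hence h⁻¹(25) = 15.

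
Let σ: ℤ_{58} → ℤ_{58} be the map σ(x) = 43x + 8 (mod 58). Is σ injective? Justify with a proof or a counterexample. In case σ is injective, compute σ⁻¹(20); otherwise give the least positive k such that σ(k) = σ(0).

34

If σ(u) = σ(v), then 43u ≡ 43v (mod 58). Because gcd(43, 58) = 1, we may cancel 43 to get u ≡ v (mod 58).
Thus σ is injective.
We now compute 43⁻¹ mod 58 explicitly. Euclid's algorithm: 58 = 1·43 + 15, 43 = 2·15 + 13, 15 = 1·13 + 2, 13 = 6·2 + 1; back-substituting gives 1 = 27·43 − 20·58, so 43⁻¹ ≡ 27 (mod 58).
Since σ is injective, we compute σ⁻¹(20): solve 43x + 8 ≡ 20 (mod 58), i.e. 43x ≡ 12 (mod 58).
Multiplying by 43⁻¹ = 27 gives x ≡ 27·12 = 324 = 5·58 + 34 ≡ 34 (mod 58).
Check: σ(34) = 43·34 + 8 = 1470 = 25·58 + 20 ≡ 20 (mod 58).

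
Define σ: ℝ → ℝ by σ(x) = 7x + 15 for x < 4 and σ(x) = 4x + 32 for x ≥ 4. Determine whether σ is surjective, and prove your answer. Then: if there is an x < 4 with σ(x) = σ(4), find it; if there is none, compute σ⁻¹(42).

Both pieces are strictly increasing (slopes 7 and 4), so each is injective on its own interval.
The left piece maps (−∞, 4) onto (−∞, 43); the right piece maps [4, ∞) onto [48, ∞).
The union (−∞, 43) ∪ [48, ∞) omits the interval between 43 and 48; in particular 43 has no preimage. So σ is not surjective.
Because the two images are disjoint, no x < 4 has σ(x) = σ(4), so we compute σ⁻¹(42): 42 lies in (−∞, 43), so solve 7x + 15 = 42: x = (42 − 15)/7 = 27/7.

27/7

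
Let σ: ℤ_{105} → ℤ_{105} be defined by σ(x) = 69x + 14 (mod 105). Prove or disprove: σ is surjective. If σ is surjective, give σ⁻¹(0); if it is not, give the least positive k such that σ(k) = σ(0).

35

Since gcd(69, 105) = 3, we have 69x ≡ 0 (mod 3) for all x, so σ(x) ≡ 2 (mod 3).
But 0 ≢ 2 (mod 3), so 0 ∈ ℤ_{105} has no preimage. Therefore σ is not surjective.
Since σ is not surjective, we find the least positive k with σ(k) = σ(0): this means 69k ≡ 0 (mod 105), i.e. 105 ∣ 69k. Since gcd(69, 105) = 3, dividing through by 3 this holds exactly when 35 ∣ 23k, and as gcd(23, 35) = 1, exactly when 35 ∣ k.
The smallest positive such k is 35.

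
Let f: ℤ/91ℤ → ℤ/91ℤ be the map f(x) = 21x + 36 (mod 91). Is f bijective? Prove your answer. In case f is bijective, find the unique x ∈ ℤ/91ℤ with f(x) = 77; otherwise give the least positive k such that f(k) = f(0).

We have gcd(21, 91) = 7 > 1. Taking u = 0 and v = 13: f(0) = 36 and f(13) = 21·13 + 36 = 309 ≡ 36 (mod 91).
So f(0) = f(13) while 0 ≠ 13, therefore f is not injective, hence not bijective.
Since f is not bijective, we find the least positive k with f(k) = f(0): this means 21k ≡ 0 (mod 91), i.e. 91 ∣ 21k. Since gcd(21, 91) = 7, dividing through by 7 this holds exactly when 13 ∣ 3k, and as gcd(3, 13) = 1, exactly when 13 ∣ k.
The smallest positive such k is 13.

13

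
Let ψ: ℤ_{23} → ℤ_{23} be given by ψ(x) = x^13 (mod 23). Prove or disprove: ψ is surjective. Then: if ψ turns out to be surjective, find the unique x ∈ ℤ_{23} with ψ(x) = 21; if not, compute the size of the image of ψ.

Since 23 is prime, the nonzero elements of ℤ_{23} form a cyclic group of order 22.
As gcd(13, 22) = 1, raising to the 13th power is a bijection on this group: if u^13 ≡ v^13 then (uv^{−1})^13 = 1, and the only element of order dividing gcd(13, 22) = 1 is 1, so u = v.
With ψ(0) = 0 this makes ψ injective on all of ℤ_{23}, hence bijective (finite equal-size domain and codomain). In particular ψ is surjective.
Since ψ is surjective, we find the preimage of 21. The inverse of x ↦ x^13 on (ℤ_{23})^× is x ↦ x^17, because 13·17 = 221 = 10·22 + 1 ≡ 1 (mod 22) and x^{22} = 1 for x ≠ 0 (Fermat). So ψ⁻¹(21) = 21^17 mod 23.
Repeated squaring mod 23: 21^1 ≡ 21, 21^2 ≡ 21² = 441 ≡ 4, 21^4 ≡ 4² = 16, 21^8 ≡ 16² = 256 ≡ 3, 21^16 ≡ 3² = 9. Since 17 = 16 + 1, 21^17 ≡ 9·21: 9·21 = 189 ≡ 5. So 21^17 ≡ 5 (mod 23).
Hence ψ⁻¹(21) = 5.

5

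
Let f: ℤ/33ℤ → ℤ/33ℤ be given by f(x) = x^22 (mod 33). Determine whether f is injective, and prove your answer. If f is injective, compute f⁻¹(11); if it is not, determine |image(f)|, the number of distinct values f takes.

12

f(4): Repeated squaring mod 33: 4^1 ≡ 4, 4^2 ≡ 4² = 16, 4^4 ≡ 16² = 256 ≡ 25, 4^8 ≡ 25² = 625 ≡ 31, 4^16 ≡ 31² = 961 ≡ 4. Since 22 = 16 + 4 + 2, 4^22 ≡ 4·25·16: 4·25 = 100 ≡ 1, then 1·16 = 16. So 4^22 ≡ 16 (mod 33).
f(7): Repeated squaring mod 33: 7^1 ≡ 7, 7^2 ≡ 7² = 49 ≡ 16, 7^4 ≡ 16² = 256 ≡ 25, 7^8 ≡ 25² = 625 ≡ 31, 7^16 ≡ 31² = 961 ≡ 4. Since 22 = 16 + 4 + 2, 7^22 ≡ 4·25·16: 4·25 = 100 ≡ 1, then 1·16 = 16. So 7^22 ≡ 16 (mod 33).
So f(4) = f(7) = 16 while 4 ≠ 7, thus f is not injective.
Since f is not injective, we determine |image(f)|. Computing x^22 mod 33 for each x (by repeated squaring, reducing mod 33 at every step), the values f(0), f(1), …, f(32) are: 0, 1, 4, 9, 16, 25, 3, 16, 31, 15, 1, 22, 12, 4, 31, 27, 25, 25, 27, 31, 4, 12, 22, 1, 15, 31, 16, 3, 25, 16, 9, 4, 1.
The distinct values are {0, 1, 3, 4, 9, 12, 15, 16, 22, 25, 27, 31}; there are 12 of them.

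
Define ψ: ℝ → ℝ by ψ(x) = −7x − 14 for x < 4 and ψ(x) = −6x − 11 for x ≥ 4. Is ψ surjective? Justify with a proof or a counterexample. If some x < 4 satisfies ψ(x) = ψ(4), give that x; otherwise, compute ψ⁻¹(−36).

3

Both pieces are strictly decreasing (slopes −7 and −6), so each is injective on its own interval.
The left piece maps (−∞, 4) onto (−42, ∞); the right piece maps [4, ∞) onto (−∞, −35].
The union (−42, ∞) ∪ (−∞, −35] covers ℝ, so ψ is surjective.
For the follow-up: the images overlap, so an x < 4 with ψ(x) = ψ(4) exists. ψ(4) = −35; solving −7x − 14 = −35 for x < 4 gives x = (−35 + 14)/(−7) = 3.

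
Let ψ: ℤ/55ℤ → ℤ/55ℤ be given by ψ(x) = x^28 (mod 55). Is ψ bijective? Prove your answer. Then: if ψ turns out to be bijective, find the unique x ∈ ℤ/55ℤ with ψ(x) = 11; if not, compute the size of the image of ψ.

ψ(4): Repeated squaring mod 55: 4^1 ≡ 4, 4^2 ≡ 4² = 16, 4^4 ≡ 16² = 256 ≡ 36, 4^8 ≡ 36² = 1296 ≡ 31, 4^16 ≡ 31² = 961 ≡ 26. Since 28 = 16 + 8 + 4, 4^28 ≡ 26·31·36: 26·31 = 806 ≡ 36, then 36·36 = 1296 ≡ 31. So 4^28 ≡ 31 (mod 55).
ψ(7): Repeated squaring mod 55: 7^1 ≡ 7, 7^2 ≡ 7² = 49, 7^4 ≡ 49² = 2401 ≡ 36, 7^8 ≡ 36² = 1296 ≡ 31, 7^16 ≡ 31² = 961 ≡ 26. Since 28 = 16 + 8 + 4, 7^28 ≡ 26·31·36: 26·31 = 806 ≡ 36, then 36·36 = 1296 ≡ 31. So 7^28 ≡ 31 (mod 55).
So ψ(4) = ψ(7) = 31 while 4 ≠ 7, hence ψ is not injective, hence not bijective.
Since ψ is not bijective, we determine |image(ψ)|. Computing x^28 mod 55 for each x (by repeated squaring, reducing mod 55 at every step), the values ψ(0), ψ(1), …, ψ(54) are: 0, 1, 36, 16, 31, 15, 26, 31, 16, 36, 45, 11, 1, 36, 16, 20, 26, 26, 31, 16, 25, 1, 11, 1, 36, 5, 31, 26, 26, 31, 5, 36, 1, 11, 1, 25, 16, 31, 26, 26, 20, 16, 36, 1, 11, 45, 36, 16, 31, 26, 15, 31, 16, 36, 1.
The distinct values are {0, 1, 5, 11, 15, 16, 20, 25, 26, 31, 36, 45}; there are 12 of them.

12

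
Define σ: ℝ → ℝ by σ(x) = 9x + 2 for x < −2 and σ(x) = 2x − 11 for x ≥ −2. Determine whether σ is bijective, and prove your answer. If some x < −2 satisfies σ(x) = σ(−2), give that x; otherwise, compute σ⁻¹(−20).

-22/9

Both pieces are strictly increasing (slopes 9 and 2), so each is injective on its own interval.
The left piece maps (−∞, −2) onto (−∞, −16); the right piece maps [−2, ∞) onto [−15, ∞).
The images leave a gap (−16 has no preimage), so σ is not surjective, hence not bijective.
Because the two images are disjoint, no x < −2 has σ(x) = σ(−2), so we compute σ⁻¹(−20): −20 lies in (−∞, −16), so solve 9x + 2 = −20: x = (−20 − 2)/9 = −22/9.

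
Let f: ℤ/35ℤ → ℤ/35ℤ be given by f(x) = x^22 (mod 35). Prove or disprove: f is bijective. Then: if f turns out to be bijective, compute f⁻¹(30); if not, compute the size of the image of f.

12

f(1) = 1^22 = 1.
f(6): Repeated squaring mod 35: 6^1 ≡ 6, 6^2 ≡ 6² = 36 ≡ 1, 6^4 ≡ 1² = 1, 6^8 ≡ 1² = 1, 6^16 ≡ 1² = 1. Since 22 = 16 + 4 + 2, 6^22 ≡ 1·1·1: 1·1 = 1, then 1·1 = 1. So 6^22 ≡ 1 (mod 35).
So f(1) = f(6) = 1 while 1 ≠ 6, therefore f is not injective, hence not bijective.
Since f is not bijective, we determine |image(f)|. Computing x^22 mod 35 for each x (by repeated squaring, reducing mod 35 at every step), the values f(0), f(1), …, f(34) are: 0, 1, 9, 4, 11, 30, 1, 14, 29, 16, 25, 11, 9, 29, 21, 15, 16, 4, 4, 16, 15, 21, 29, 9, 11, 25, 16, 29, 14, 1, 30, 11, 4, 9, 1.
The distinct values are {0, 1, 4, 9, 11, 14, 15, 16, 21, 25, 29, 30}; there are 12 of them.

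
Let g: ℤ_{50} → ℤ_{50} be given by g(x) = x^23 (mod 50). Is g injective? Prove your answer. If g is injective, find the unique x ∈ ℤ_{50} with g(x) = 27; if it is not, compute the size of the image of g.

42

g(0) = 0^23 = 0.
g(10): Repeated squaring mod 50: 10^1 ≡ 10, 10^2 ≡ 10² = 100 ≡ 0, 10^4 ≡ 0² = 0, 10^8 ≡ 0² = 0, 10^16 ≡ 0² = 0. Since 23 = 16 + 4 + 2 + 1, 10^23 ≡ 0·0·0·10: 0·0 = 0, then 0·0 = 0, then 0·10 = 0. So 10^23 ≡ 0 (mod 50).
So g(0) = g(10) = 0 while 0 ≠ 10, so g is not injective.
Since g is not injective, we determine |image(g)|. Computing x^23 mod 50 for each x (by repeated squaring, reducing mod 50 at every step), the values g(0), g(1), …, g(49) are: 0, 1, 8, 27, 14, 25, 16, 43, 12, 29, 0, 31, 28, 47, 44, 25, 46, 13, 32, 9, 0, 11, 48, 17, 24, 25, 26, 33, 2, 39, 0, 41, 18, 37, 4, 25, 6, 3, 22, 19, 0, 21, 38, 7, 34, 25, 36, 23, 42, 49.
The distinct values are {0, 1, 2, 3, 4, 6, 7, 8, 9, 11, 12, 13, 14, 16, 17, 18, 19, 21, 22, 23, 24, 25, 26, 27, 28, 29, 31, 32, 33, 34, 36, 37, 38, 39, 41, 42, 43, 44, 46, 47, 48, 49}; there are 42 of them.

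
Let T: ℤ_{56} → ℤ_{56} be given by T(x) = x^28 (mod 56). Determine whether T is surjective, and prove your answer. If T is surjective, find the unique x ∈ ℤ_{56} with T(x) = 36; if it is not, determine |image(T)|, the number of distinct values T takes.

T(6): Repeated squaring mod 56: 6^1 ≡ 6, 6^2 ≡ 6² = 36, 6^4 ≡ 36² = 1296 ≡ 8, 6^8 ≡ 8² = 64 ≡ 8, 6^16 ≡ 8² = 64 ≡ 8. Since 28 = 16 + 8 + 4, 6^28 ≡ 8·8·8: 8·8 = 64 ≡ 8, then 8·8 = 64 ≡ 8. So 6^28 ≡ 8 (mod 56).
T(8): Repeated squaring mod 56: 8^1 ≡ 8, 8^2 ≡ 8² = 64 ≡ 8, 8^4 ≡ 8² = 64 ≡ 8, 8^8 ≡ 8² = 64 ≡ 8, 8^16 ≡ 8² = 64 ≡ 8. Since 28 = 16 + 8 + 4, 8^28 ≡ 8·8·8: 8·8 = 64 ≡ 8, then 8·8 = 64 ≡ 8. So 8^28 ≡ 8 (mod 56).
So T(6) = T(8) = 8 while 6 ≠ 8, thus T is not injective.
A non-injective map from the 56-element set ℤ_{56} to itself takes at most 55 distinct values, so it cannot be surjective. Hence T is not surjective.
Since T is not surjective, we determine |image(T)|. Computing x^28 mod 56 for each x (by repeated squaring, reducing mod 56 at every step), the values T(0), T(1), …, T(55) are: 0, 1, 16, 25, 32, 9, 8, 49, 8, 9, 32, 25, 16, 1, 0, 1, 16, 25, 32, 9, 8, 49, 8, 9, 32, 25, 16, 1, 0, 1, 16, 25, 32, 9, 8, 49, 8, 9, 32, 25, 16, 1, 0, 1, 16, 25, 32, 9, 8, 49, 8, 9, 32, 25, 16, 1.
The distinct values are {0, 1, 8, 9, 16, 25, 32, 49}; there are 8 of them.

8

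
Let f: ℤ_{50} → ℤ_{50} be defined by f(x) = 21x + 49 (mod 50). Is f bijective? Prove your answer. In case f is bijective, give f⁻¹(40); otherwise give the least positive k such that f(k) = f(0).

Suppose f(x_1) = f(x_2) in ℤ_{50}. Then 21x_1 + 49 ≡ 21x_2 + 49 (mod 50), hence 21(x_1 − x_2) ≡ 0 (mod 50).
Since gcd(21, 50) = 1, 21 is invertible modulo 50, so x_1 − x_2 ≡ 0 (mod 50), i.e. x_1 = x_2.
We now compute 21⁻¹ mod 50 explicitly. Euclid's algorithm: 50 = 2·21 + 8, 21 = 2·8 + 5, 8 = 1·5 + 3, 5 = 1·3 + 2, 3 = 1·2 + 1; back-substituting gives 1 = 31·21 − 13·50, so 21⁻¹ ≡ 31 (mod 50).
Then y ↦ 31(y − 49) is a two-sided inverse to f, so every y ∈ ℤ_{50} has a preimage.
So f is bijective.
Since f is bijective, we find f⁻¹(40): we need 21x ≡ 40 − 49 ≡ 41 (mod 50). Using 21⁻¹ = 31: x ≡ 31·41 = 1271 = 25·50 + 21, so x = 21.
Check: f(21) = 21·21 + 49 = 490 = 9·50 + 40 ≡ 40 (mod 50).

21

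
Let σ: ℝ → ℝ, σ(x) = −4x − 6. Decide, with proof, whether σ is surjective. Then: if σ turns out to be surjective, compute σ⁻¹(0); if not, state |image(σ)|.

For any y ∈ ℝ, x = (y + 6)/(−4) satisfies σ(x) = y.
Therefore σ is surjective.
Since σ is surjective, we compute σ⁻¹(0) = (0 + 6)/(−4) = −3/2.

-3/2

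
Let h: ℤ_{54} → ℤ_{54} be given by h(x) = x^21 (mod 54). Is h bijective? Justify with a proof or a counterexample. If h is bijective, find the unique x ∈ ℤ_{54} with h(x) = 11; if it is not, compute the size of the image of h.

14

h(0) = 0^21 = 0.
h(6): Repeated squaring mod 54: 6^1 ≡ 6, 6^2 ≡ 6² = 36, 6^4 ≡ 36² = 1296 ≡ 0, 6^8 ≡ 0² = 0, 6^16 ≡ 0² = 0. Since 21 = 16 + 4 + 1, 6^21 ≡ 0·0·6: 0·0 = 0, then 0·6 = 0. So 6^21 ≡ 0 (mod 54).
So h(0) = h(6) = 0 while 0 ≠ 6, hence h is not injective, hence not bijective.
Since h is not bijective, we determine |image(h)|. Computing x^21 mod 54 for each x (by repeated squaring, reducing mod 54 at every step), the values h(0), h(1), …, h(53) are: 0, 1, 8, 27, 10, 17, 0, 19, 26, 27, 28, 35, 0, 37, 44, 27, 46, 53, 0, 1, 8, 27, 10, 17, 0, 19, 26, 27, 28, 35, 0, 37, 44, 27, 46, 53, 0, 1, 8, 27, 10, 17, 0, 19, 26, 27, 28, 35, 0, 37, 44, 27, 46, 53.
The distinct values are {0, 1, 8, 10, 17, 19, 26, 27, 28, 35, 37, 44, 46, 53}; there are 14 of them.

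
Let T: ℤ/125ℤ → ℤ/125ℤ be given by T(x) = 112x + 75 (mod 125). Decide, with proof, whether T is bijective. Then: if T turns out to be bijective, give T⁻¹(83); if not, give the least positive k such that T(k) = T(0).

9

Recall that injectivity means: for all x_1, x_2 in the domain, T(x_1) = T(x_2) implies x_1 = x_2.
If T(x_1) = T(x_2), then 112x_1 ≡ 112x_2 (mod 125). Because gcd(112, 125) = 1, we may cancel 112 to get x_1 ≡ x_2 (mod 125).
We now compute 112⁻¹ mod 125 explicitly. Euclid's algorithm: 125 = 1·112 + 13, 112 = 8·13 + 8, 13 = 1·8 + 5, 8 = 1·5 + 3, 5 = 1·3 + 2, 3 = 1·2 + 1; back-substituting gives 1 = 48·112 − 43·125, so 112⁻¹ ≡ 48 (mod 125).
For any y ∈ ℤ/125ℤ, x = 48(y − 75) mod 125 satisfies T(x) = 112·48(y − 75) + 75 ≡ y (since 112·48 ≡ 1 mod 125). So every y has a preimage.
Thus T is bijective.
Since T is bijective, we compute T⁻¹(83): solve 112x + 75 ≡ 83 (mod 125), i.e. 112x ≡ 8 (mod 125).
Multiplying by 112⁻¹ = 48 gives x ≡ 48·8 = 384 = 3·125 + 9 ≡ 9 (mod 125).
Check: T(9) = 112·9 + 75 = 1083 = 8·125 + 83 ≡ 83 (mod 125).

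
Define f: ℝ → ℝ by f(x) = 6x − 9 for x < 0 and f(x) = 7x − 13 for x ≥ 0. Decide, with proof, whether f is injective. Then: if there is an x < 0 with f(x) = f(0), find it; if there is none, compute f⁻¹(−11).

-2/3

Both pieces are strictly increasing (slopes 6 and 7), so each is injective on its own interval.
The left piece maps (−∞, 0) onto (−∞, −9); the right piece maps [0, ∞) onto [−13, ∞).
These images overlap. In particular f(0) = −13 (right piece), and solving 6x − 9 = −13 on the left piece gives x = −2/3 < 0.
So f(−2/3) = f(0) with −2/3 ≠ 0, and f is not injective. This x = −2/3 is the requested value below 0.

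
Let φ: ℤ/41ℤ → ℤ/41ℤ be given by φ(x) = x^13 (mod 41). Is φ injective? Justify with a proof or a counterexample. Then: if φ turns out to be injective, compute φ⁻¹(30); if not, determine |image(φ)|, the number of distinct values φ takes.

28

Since 41 is prime, the nonzero elements of ℤ/41ℤ form a cyclic group of order 40.
As gcd(13, 40) = 1, raising to the 13th power is a bijection on this group: if x_1^13 ≡ x_2^13 then (x_1x_2^{−1})^13 = 1, and the only element of order dividing gcd(13, 40) = 1 is 1, so x_1 = x_2.
With φ(0) = 0 this makes φ injective on all of ℤ/41ℤ, hence bijective (finite equal-size domain and codomain). In particular φ is injective.
Since φ is injective, we find the preimage of 30. The inverse of x ↦ x^13 on (ℤ/41ℤ)^× is x ↦ x^37, because 13·37 = 481 = 12·40 + 1 ≡ 1 (mod 40) and x^{40} = 1 for x ≠ 0 (Fermat). So φ⁻¹(30) = 30^37 mod 41.
Repeated squaring mod 41: 30^1 ≡ 30, 30^2 ≡ 30² = 900 ≡ 39, 30^4 ≡ 39² = 1521 ≡ 4, 30^8 ≡ 4² = 16, 30^16 ≡ 16² = 256 ≡ 10, 30^32 ≡ 10² = 100 ≡ 18. Since 37 = 32 + 4 + 1, 30^37 ≡ 18·4·30: 18·4 = 72 ≡ 31, then 31·30 = 930 ≡ 28. So 30^37 ≡ 28 (mod 41).
Hence φ⁻¹(30) = 28.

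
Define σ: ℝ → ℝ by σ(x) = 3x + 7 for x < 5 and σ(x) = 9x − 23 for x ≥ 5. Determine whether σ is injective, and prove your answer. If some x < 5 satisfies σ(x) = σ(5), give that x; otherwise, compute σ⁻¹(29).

Both pieces are strictly increasing (slopes 3 and 9), so each is injective on its own interval.
The left piece maps (−∞, 5) onto (−∞, 22); the right piece maps [5, ∞) onto [22, ∞).
These images are disjoint, so no value is attained by both pieces. Therefore σ is injective.
Because the two images are disjoint, no x < 5 has σ(x) = σ(5), so we compute σ⁻¹(29): 29 lies in [22, ∞), so solve 9x − 23 = 29: x = (29 + 23)/9 = 52/9.

52/9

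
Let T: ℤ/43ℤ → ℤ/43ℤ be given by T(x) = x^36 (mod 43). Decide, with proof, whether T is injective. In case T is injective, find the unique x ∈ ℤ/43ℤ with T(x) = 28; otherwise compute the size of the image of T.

T(1) = 1^36 = 1.
T(6): Repeated squaring mod 43: 6^1 ≡ 6, 6^2 ≡ 6² = 36, 6^4 ≡ 36² = 1296 ≡ 6, 6^8 ≡ 6² = 36, 6^16 ≡ 36² = 1296 ≡ 6, 6^32 ≡ 6² = 36. Since 36 = 32 + 4, 6^36 ≡ 36·6: 36·6 = 216 ≡ 1. So 6^36 ≡ 1 (mod 43).
So T(1) = T(6) = 1 while 1 ≠ 6, thus T is not injective.
Since T is not injective, we determine |image(T)|. Computing x^36 mod 43 for each x (by repeated squaring, reducing mod 43 at every step), the values T(0), T(1), …, T(42) are: 0, 1, 41, 21, 4, 35, 1, 1, 35, 11, 16, 11, 41, 35, 41, 4, 16, 16, 21, 4, 11, 21, 21, 11, 4, 21, 16, 16, 4, 41, 35, 41, 11, 16, 11, 35, 1, 1, 35, 4, 21, 41, 1.
The distinct values are {0, 1, 4, 11, 16, 21, 35, 41}; there are 8 of them.

8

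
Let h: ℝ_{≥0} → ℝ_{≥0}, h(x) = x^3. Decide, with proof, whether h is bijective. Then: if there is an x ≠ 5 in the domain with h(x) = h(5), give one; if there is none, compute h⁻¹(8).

2

On ℝ_{≥0}, x ↦ x^3 is strictly increasing (injective) and for any y ∈ ℝ_{≥0} the 3rd root y^{1/3} lies in ℝ_{≥0} (surjective). So h is bijective.
Since x ↦ x^3 is strictly increasing on ℝ_{≥0}, it is injective there, so no x ≠ 5 in the domain has h(x) = h(5). We therefore compute h⁻¹(8) = 8^{1/3} = 2 (indeed 2^3 = 8).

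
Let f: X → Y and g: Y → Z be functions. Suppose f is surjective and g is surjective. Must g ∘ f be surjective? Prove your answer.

Let c ∈ Z. Since g is surjective, there is b ∈ Y with g(b) = c. Since f is surjective, there is a ∈ X with f(a) = b.
Then (g ∘ f)(a) = g(b) = c. So g ∘ f is surjective.

surjective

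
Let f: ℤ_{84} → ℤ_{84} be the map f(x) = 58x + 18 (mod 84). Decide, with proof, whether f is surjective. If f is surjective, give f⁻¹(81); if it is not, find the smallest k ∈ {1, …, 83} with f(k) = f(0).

Since gcd(58, 84) = 2, we have 58x ≡ 0 (mod 2) for all x, so f(x) ≡ 0 (mod 2).
But 1 ≢ 0 (mod 2), so 1 ∈ ℤ_{84} has no preimage. Thus f is not surjective.
Since f is not surjective, we find the least positive k with f(k) = f(0): this means 58k ≡ 0 (mod 84), i.e. 84 ∣ 58k. Since gcd(58, 84) = 2, dividing through by 2 this holds exactly when 42 ∣ 29k, and as gcd(29, 42) = 1, exactly when 42 ∣ k.
The smallest positive such k is 42.

42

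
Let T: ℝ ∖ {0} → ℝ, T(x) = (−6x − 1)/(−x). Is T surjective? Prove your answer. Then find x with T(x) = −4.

-1/10

If T(x) = 6, cross-multiplying gives −1(−6x − 1) = −6(−x), which simplifies to 1 = 0 — false.  So 6 has no preimage and T is not surjective.
Solving T(x) = −4: cross-multiplying gives −6x − 1 = −4(−x), which rearranges to −10x = 1, so x = −1/10.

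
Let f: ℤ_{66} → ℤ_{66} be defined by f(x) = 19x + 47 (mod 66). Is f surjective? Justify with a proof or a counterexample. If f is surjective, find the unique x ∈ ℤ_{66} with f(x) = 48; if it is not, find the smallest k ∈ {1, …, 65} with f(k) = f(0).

By definition, f is surjective if every y in the codomain equals f(x) for some x in the domain.
Since gcd(19, 66) = 1, 19 is invertible modulo 66. Euclid's algorithm: 66 = 3·19 + 9, 19 = 2·9 + 1; back-substituting gives 1 = 7·19 − 2·66, so 19⁻¹ ≡ 7 (mod 66).
For any y ∈ ℤ_{66}, x = 7(y − 47) mod 66 satisfies f(x) = 19·7(y − 47) + 47 ≡ y (since 19·7 ≡ 1 mod 66). So every y has a preimage.
So f is surjective.
Since f is surjective, we compute f⁻¹(48): solve 19x + 47 ≡ 48 (mod 66), i.e. 19x ≡ 1 (mod 66).
Multiplying by 19⁻¹ = 7 gives x ≡ 7·1 = 7 ≡ 7 (mod 66).
Check: f(7) = 19·7 + 47 = 180 = 2·66 + 48 ≡ 48 (mod 66).

7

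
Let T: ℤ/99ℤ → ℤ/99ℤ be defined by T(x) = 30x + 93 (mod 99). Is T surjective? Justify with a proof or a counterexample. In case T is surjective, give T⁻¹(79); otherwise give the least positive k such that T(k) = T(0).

33

Recall: surjectivity means every element of the codomain has a preimage under T.
Since gcd(30, 99) = 3, we have 30x ≡ 0 (mod 3) for all x, so T(x) ≡ 0 (mod 3).
But 1 ≢ 0 (mod 3), so 1 ∈ ℤ/99ℤ has no preimage. Hence T is not surjective.
Since T is not surjective, we find the least positive k with T(k) = T(0): this means 30k ≡ 0 (mod 99), i.e. 99 ∣ 30k. Since gcd(30, 99) = 3, dividing through by 3 this holds exactly when 33 ∣ 10k, and as gcd(10, 33) = 1, exactly when 33 ∣ k.
The smallest positive such k is 33.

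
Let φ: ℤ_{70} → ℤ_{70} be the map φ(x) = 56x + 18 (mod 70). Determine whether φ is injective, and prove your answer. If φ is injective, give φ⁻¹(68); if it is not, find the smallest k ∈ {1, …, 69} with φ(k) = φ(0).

5

We have gcd(56, 70) = 14 > 1. Taking x_1 = 0 and x_2 = 5: φ(0) = 18 and φ(5) = 56·5 + 18 = 298 ≡ 18 (mod 70).
So φ(0) = φ(5) while 0 ≠ 5, thus φ is not injective.
Since φ is not injective, we find the least positive k with φ(k) = φ(0): this means 56k ≡ 0 (mod 70), i.e. 70 ∣ 56k. Since gcd(56, 70) = 14, dividing through by 14 this holds exactly when 5 ∣ 4k, and as gcd(4, 5) = 1, exactly when 5 ∣ k.
The smallest positive such k is 5.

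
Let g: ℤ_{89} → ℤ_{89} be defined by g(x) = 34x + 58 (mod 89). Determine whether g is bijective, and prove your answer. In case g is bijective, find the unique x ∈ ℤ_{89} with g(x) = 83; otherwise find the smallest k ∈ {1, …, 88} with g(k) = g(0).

Suppose g(u) = g(v) in ℤ_{89}. Then 34u + 58 ≡ 34v + 58 (mod 89), hence 34(u − v) ≡ 0 (mod 89).
Since gcd(34, 89) = 1, 34 is invertible modulo 89, hence u − v ≡ 0 (mod 89), i.e. u = v.
We now compute 34⁻¹ mod 89 explicitly. Euclid's algorithm: 89 = 2·34 + 21, 34 = 1·21 + 13, 21 = 1·13 + 8, 13 = 1·8 + 5, 8 = 1·5 + 3, 5 = 1·3 + 2, 3 = 1·2 + 1; back-substituting gives 1 = 55·34 − 21·89, so 34⁻¹ ≡ 55 (mod 89).
Then y ↦ 55(y − 58) is a two-sided inverse to g, so every y ∈ ℤ_{89} has a preimage.
Thus g is bijective.
Since g is bijective, we compute g⁻¹(83): solve 34x + 58 ≡ 83 (mod 89), i.e. 34x ≡ 25 (mod 89).
Multiplying by 34⁻¹ = 55 gives x ≡ 55·25 = 1375 = 15·89 + 40 ≡ 40 (mod 89).
Check: g(40) = 34·40 + 58 = 1418 = 15·89 + 83 ≡ 83 (mod 89).

40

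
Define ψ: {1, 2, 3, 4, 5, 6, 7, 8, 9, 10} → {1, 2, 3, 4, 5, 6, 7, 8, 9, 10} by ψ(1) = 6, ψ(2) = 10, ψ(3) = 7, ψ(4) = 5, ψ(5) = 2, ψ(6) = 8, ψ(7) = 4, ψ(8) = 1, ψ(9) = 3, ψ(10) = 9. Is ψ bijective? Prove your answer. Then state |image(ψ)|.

The values 6, 10, 7, 5, 2, 8, 4, 1, 3, 9 are a permutation of {1, 2, 3, 4, 5, 6, 7, 8, 9, 10}: each element appears exactly once.
So ψ is injective and surjective, hence bijective.
The image of ψ is {1, 2, 3, 4, 5, 6, 7, 8, 9, 10}, which has 10 elements.

10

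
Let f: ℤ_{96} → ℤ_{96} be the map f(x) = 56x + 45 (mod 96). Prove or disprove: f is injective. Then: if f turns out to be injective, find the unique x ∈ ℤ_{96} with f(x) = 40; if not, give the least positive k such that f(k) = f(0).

12

We have gcd(56, 96) = 8 > 1. Taking a = 0 and b = 12: f(0) = 45 and f(12) = 56·12 + 45 = 717 ≡ 45 (mod 96).
So f(0) = f(12) while 0 ≠ 12, therefore f is not injective.
Since f is not injective, we find the least positive k with f(k) = f(0): this means 56k ≡ 0 (mod 96), i.e. 96 ∣ 56k. Since gcd(56, 96) = 8, dividing through by 8 this holds exactly when 12 ∣ 7k, and as gcd(7, 12) = 1, exactly when 12 ∣ k.
The smallest positive such k is 12.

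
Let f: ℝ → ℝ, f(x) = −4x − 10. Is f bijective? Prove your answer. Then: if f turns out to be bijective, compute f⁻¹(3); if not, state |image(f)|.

By definition, f is injective if f(u) = f(v) implies u = v.
Suppose f(u) = f(v). Then −4u − 10 = −4v − 10, so −4u = −4v, thus u = v.
For any y ∈ ℝ, x = (y + 10)/(−4) satisfies f(x) = y.
Thus f is bijective.
Since f is bijective, we compute f⁻¹(3) = (3 + 10)/(−4) = −13/4.

-13/4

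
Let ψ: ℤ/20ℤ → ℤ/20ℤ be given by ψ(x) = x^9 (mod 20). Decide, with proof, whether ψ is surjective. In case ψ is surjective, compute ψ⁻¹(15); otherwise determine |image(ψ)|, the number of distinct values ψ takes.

15

ψ(0) = 0^9 = 0.
ψ(10): Repeated squaring mod 20: 10^1 ≡ 10, 10^2 ≡ 10² = 100 ≡ 0, 10^4 ≡ 0² = 0, 10^8 ≡ 0² = 0. Since 9 = 8 + 1, 10^9 ≡ 0·10: 0·10 = 0. So 10^9 ≡ 0 (mod 20).
So ψ(0) = ψ(10) = 0 while 0 ≠ 10, hence ψ is not injective.
A non-injective map from the 20-element set ℤ/20ℤ to itself takes at most 19 distinct values, so it cannot be surjective. So ψ is not surjective.
Since ψ is not surjective, we determine |image(ψ)|. Computing x^9 mod 20 for each x (by repeated squaring, reducing mod 20 at every step), the values ψ(0), ψ(1), …, ψ(19) are: 0, 1, 12, 3, 4, 5, 16, 7, 8, 9, 0, 11, 12, 13, 4, 15, 16, 17, 8, 19.
The distinct values are {0, 1, 3, 4, 5, 7, 8, 9, 11, 12, 13, 15, 16, 17, 19}; there are 15 of them.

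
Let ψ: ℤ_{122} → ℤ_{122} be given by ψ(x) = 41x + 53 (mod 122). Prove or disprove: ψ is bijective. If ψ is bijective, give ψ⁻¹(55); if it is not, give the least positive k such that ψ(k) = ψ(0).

If ψ(s) = ψ(t), then 41s ≡ 41t (mod 122). Because gcd(41, 122) = 1, we may cancel 41 to get s ≡ t (mod 122).
We now compute 41⁻¹ mod 122 explicitly. Euclid's algorithm: 122 = 2·41 + 40, 41 = 1·40 + 1; back-substituting gives 1 = 3·41 − 1·122, so 41⁻¹ ≡ 3 (mod 122).
Then y ↦ 3(y − 53) is a two-sided inverse to ψ, so every y ∈ ℤ_{122} has a preimage.
Thus ψ is bijective.
Since ψ is bijective, we find ψ⁻¹(55): we need 41x ≡ 55 − 53 ≡ 2 (mod 122). Using 41⁻¹ = 3: x ≡ 3·2 = 6, so x = 6.
Check: ψ(6) = 41·6 + 53 = 299 = 2·122 + 55 ≡ 55 (mod 122).

6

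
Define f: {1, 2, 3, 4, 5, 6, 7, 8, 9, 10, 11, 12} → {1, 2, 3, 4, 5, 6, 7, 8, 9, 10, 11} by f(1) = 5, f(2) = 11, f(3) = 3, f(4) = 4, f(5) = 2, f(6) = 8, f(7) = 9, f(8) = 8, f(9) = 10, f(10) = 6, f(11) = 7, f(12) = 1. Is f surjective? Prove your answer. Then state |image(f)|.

Every element of the codomain has a preimage: 1 = f(12), 2 = f(5), 3 = f(3), 4 = f(4), 5 = f(1), 6 = f(10), 7 = f(11), 8 = f(6), 9 = f(7), 10 = f(9), 11 = f(2).
Thus f is surjective.
The image of f is {1, 2, 3, 4, 5, 6, 7, 8, 9, 10, 11}, which has 11 elements.

11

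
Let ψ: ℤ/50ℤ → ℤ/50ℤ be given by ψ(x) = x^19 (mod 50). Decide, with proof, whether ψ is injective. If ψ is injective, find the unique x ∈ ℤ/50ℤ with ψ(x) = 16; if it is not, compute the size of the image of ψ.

ψ(0) = 0^19 = 0.
ψ(10): Repeated squaring mod 50: 10^1 ≡ 10, 10^2 ≡ 10² = 100 ≡ 0, 10^4 ≡ 0² = 0, 10^8 ≡ 0² = 0, 10^16 ≡ 0² = 0. Since 19 = 16 + 2 + 1, 10^19 ≡ 0·0·10: 0·0 = 0, then 0·10 = 0. So 10^19 ≡ 0 (mod 50).
So ψ(0) = ψ(10) = 0 while 0 ≠ 10, so ψ is not injective.
Since ψ is not injective, we determine |image(ψ)|. Computing x^19 mod 50 for each x (by repeated squaring, reducing mod 50 at every step), the values ψ(0), ψ(1), …, ψ(49) are: 0, 1, 38, 17, 44, 25, 46, 43, 22, 39, 0, 41, 48, 27, 34, 25, 36, 3, 32, 29, 0, 31, 8, 37, 24, 25, 26, 13, 42, 19, 0, 21, 18, 47, 14, 25, 16, 23, 2, 9, 0, 11, 28, 7, 4, 25, 6, 33, 12, 49.
The distinct values are {0, 1, 2, 3, 4, 6, 7, 8, 9, 11, 12, 13, 14, 16, 17, 18, 19, 21, 22, 23, 24, 25, 26, 27, 28, 29, 31, 32, 33, 34, 36, 37, 38, 39, 41, 42, 43, 44, 46, 47, 48, 49}; there are 42 of them.

42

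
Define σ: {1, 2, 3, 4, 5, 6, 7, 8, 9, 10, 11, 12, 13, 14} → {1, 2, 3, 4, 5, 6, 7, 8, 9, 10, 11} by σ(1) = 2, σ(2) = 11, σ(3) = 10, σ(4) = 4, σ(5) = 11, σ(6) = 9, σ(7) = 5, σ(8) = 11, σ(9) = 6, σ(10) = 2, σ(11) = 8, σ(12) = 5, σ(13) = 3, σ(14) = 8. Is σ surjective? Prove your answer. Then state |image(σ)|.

No element maps to 1, so σ is not surjective.
The image of σ is {2, 3, 4, 5, 6, 8, 9, 10, 11}, which has 9 elements.

9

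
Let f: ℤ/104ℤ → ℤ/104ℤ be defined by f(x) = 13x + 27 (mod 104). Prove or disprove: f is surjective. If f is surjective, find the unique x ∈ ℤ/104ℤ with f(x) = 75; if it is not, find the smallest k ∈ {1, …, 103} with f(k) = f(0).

By definition, f is surjective if every y in the codomain equals f(x) for some x in the domain.
Since gcd(13, 104) = 13, we have 13x ≡ 0 (mod 13) for all x, so f(x) ≡ 1 (mod 13).
But 0 ≢ 1 (mod 13), so 0 ∈ ℤ/104ℤ has no preimage. Thus f is not surjective.
Since f is not surjective, we find the least positive k with f(k) = f(0): this means 13k ≡ 0 (mod 104), i.e. 104 ∣ 13k. Since gcd(13, 104) = 13, dividing through by 13 this holds exactly when 8 ∣ k.
The smallest positive such k is 8.

8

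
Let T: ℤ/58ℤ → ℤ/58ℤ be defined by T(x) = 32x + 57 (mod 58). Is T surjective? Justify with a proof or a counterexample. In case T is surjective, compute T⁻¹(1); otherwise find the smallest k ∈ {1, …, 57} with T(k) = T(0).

29

Since gcd(32, 58) = 2, we have 32x ≡ 0 (mod 2) for all x, so T(x) ≡ 1 (mod 2).
But 0 ≢ 1 (mod 2), so 0 ∈ ℤ/58ℤ has no preimage. Thus T is not surjective.
Since T is not surjective, we find the least positive k with T(k) = T(0): this means 32k ≡ 0 (mod 58), i.e. 58 ∣ 32k. Since gcd(32, 58) = 2, dividing through by 2 this holds exactly when 29 ∣ 16k, and as gcd(16, 29) = 1, exactly when 29 ∣ k.
The smallest positive such k is 29.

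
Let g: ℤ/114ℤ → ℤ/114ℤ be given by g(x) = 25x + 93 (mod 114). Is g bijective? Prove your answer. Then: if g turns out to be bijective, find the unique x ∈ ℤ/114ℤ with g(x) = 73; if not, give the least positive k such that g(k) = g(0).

Suppose g(u) = g(v) in ℤ/114ℤ. Then 25u + 93 ≡ 25v + 93 (mod 114), therefore 25(u − v) ≡ 0 (mod 114).
Since gcd(25, 114) = 1, 25 is invertible modulo 114, thus u − v ≡ 0 (mod 114), i.e. u = v.
We now compute 25⁻¹ mod 114 explicitly. Euclid's algorithm: 114 = 4·25 + 14, 25 = 1·14 + 11, 14 = 1·11 + 3, 11 = 3·3 + 2, 3 = 1·2 + 1; back-substituting gives 1 = 73·25 − 16·114, so 25⁻¹ ≡ 73 (mod 114).
For any y ∈ ℤ/114ℤ, x = 73(y − 93) mod 114 satisfies g(x) = 25·73(y − 93) + 93 ≡ y (since 25·73 ≡ 1 mod 114). So every y has a preimage.
Thus g is bijective.
Since g is bijective, we compute g⁻¹(73): solve 25x + 93 ≡ 73 (mod 114), i.e. 25x ≡ 94 (mod 114).
Multiplying by 25⁻¹ = 73 gives x ≡ 73·94 = 6862 = 60·114 + 22 ≡ 22 (mod 114).
Check: g(22) = 25·22 + 93 = 643 = 5·114 + 73 ≡ 73 (mod 114).

22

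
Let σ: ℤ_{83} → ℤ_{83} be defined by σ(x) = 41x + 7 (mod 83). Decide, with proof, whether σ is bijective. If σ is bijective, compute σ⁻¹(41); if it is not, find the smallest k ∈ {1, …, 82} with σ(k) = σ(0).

Suppose σ(x_1) = σ(x_2) in ℤ_{83}. Then 41x_1 + 7 ≡ 41x_2 + 7 (mod 83), thus 41(x_1 − x_2) ≡ 0 (mod 83).
Since gcd(41, 83) = 1, 41 is invertible modulo 83, therefore x_1 − x_2 ≡ 0 (mod 83), i.e. x_1 = x_2.
We now compute 41⁻¹ mod 83 explicitly. Euclid's algorithm: 83 = 2·41 + 1; back-substituting gives 1 = 81·41 − 40·83, so 41⁻¹ ≡ 81 (mod 83).
Then y ↦ 81(y − 7) is a two-sided inverse to σ, so every y ∈ ℤ_{83} has a preimage.
Hence σ is bijective.
Since σ is bijective, we find σ⁻¹(41): we need 41x ≡ 41 − 7 ≡ 34 (mod 83). Using 41⁻¹ = 81: x ≡ 81·34 = 2754 = 33·83 + 15, so x = 15.
Check: σ(15) = 41·15 + 7 = 622 = 7·83 + 41 ≡ 41 (mod 83).

15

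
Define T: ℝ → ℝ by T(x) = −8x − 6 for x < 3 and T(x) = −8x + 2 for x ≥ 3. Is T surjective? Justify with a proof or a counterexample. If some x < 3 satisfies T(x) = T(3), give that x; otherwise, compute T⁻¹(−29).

2

Both pieces are strictly decreasing (slopes −8 and −8), so each is injective on its own interval.
The left piece maps (−∞, 3) onto (−30, ∞); the right piece maps [3, ∞) onto (−∞, −22].
The union (−30, ∞) ∪ (−∞, −22] covers ℝ, so T is surjective.
For the follow-up: the images overlap, so an x < 3 with T(x) = T(3) exists. T(3) = −22; solving −8x − 6 = −22 for x < 3 gives x = (−22 + 6)/(−8) = 2.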